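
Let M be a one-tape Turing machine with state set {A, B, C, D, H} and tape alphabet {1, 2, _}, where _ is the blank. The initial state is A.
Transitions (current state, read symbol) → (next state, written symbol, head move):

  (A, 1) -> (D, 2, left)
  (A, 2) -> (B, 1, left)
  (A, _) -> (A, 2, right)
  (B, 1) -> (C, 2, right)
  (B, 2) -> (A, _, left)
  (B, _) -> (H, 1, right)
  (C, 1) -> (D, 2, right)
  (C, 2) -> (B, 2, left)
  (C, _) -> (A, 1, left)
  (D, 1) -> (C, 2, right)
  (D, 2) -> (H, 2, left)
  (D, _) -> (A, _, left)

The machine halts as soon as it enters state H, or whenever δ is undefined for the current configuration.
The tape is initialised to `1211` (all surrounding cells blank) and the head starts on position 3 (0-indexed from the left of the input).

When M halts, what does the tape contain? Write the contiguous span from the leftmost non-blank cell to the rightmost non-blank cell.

222_2

A | _121[1]   read 1 → write 2, move left, go to D
D | _12[1]2   read 1 → write 2, move right, go to C
C | _122[2]   read 2 → write 2, move left, go to B
B | _12[2]2   read 2 → write _, move left, go to A
A | _1[2]_2   read 2 → write 1, move left, go to B
B | _[1]1_2   read 1 → write 2, move right, go to C
C | _2[1]_2   read 1 → write 2, move right, go to D
D | _22[_]2   read _ → write _, move left, go to A
A | _2[2]_2   read 2 → write 1, move left, go to B
B | _[2]1_2   read 2 → write _, move left, go to A
A | [_]_1_2   read _ → write 2, move right, go to A
A | 2[_]1_2   read _ → write 2, move right, go to A
A | 22[1]_2   read 1 → write 2, move left, go to D
D | 2[2]2_2   read 2 → write 2, move left, go to H
H | [2]22_2
The non-blank tape span at halt is 222_2.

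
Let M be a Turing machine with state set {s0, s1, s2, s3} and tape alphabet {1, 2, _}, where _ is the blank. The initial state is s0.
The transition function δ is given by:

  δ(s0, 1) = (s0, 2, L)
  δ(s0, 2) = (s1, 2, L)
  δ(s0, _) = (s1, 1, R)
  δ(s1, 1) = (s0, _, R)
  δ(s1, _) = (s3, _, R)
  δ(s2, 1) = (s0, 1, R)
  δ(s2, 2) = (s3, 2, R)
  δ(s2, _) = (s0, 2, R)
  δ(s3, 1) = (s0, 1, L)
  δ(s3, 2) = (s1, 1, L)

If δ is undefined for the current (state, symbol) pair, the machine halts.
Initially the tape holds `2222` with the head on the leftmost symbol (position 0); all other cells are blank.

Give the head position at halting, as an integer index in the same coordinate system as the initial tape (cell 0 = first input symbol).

6

s0 | _[2]222___   read 2 → write 2, move L, go to s1
s1 | [_]2222___   read _ → write _, move R, go to s3
s3 | _[2]222___   read 2 → write 1, move L, go to s1
s1 | [_]1222___   read _ → write _, move R, go to s3
s3 | _[1]222___   read 1 → write 1, move L, go to s0
s0 | [_]1222___   read _ → write 1, move R, go to s1
s1 | 1[1]222___   read 1 → write _, move R, go to s0
s0 | 1_[2]22___   read 2 → write 2, move L, go to s1
s1 | 1[_]222___   read _ → write _, move R, go to s3
s3 | 1_[2]22___   read 2 → write 1, move L, go to s1
s1 | 1[_]122___   read _ → write _, move R, go to s3
s3 | 1_[1]22___   read 1 → write 1, move L, go to s0
s0 | 1[_]122___   read _ → write 1, move R, go to s1
s1 | 11[1]22___   read 1 → write _, move R, go to s0
s0 | 11_[2]2___   read 2 → write 2, move L, go to s1
s1 | 11[_]22___   read _ → write _, move R, go to s3
s3 | 11_[2]2___   read 2 → write 1, move L, go to s1
s1 | 11[_]12___   read _ → write _, move R, go to s3
s3 | 11_[1]2___   read 1 → write 1, move L, go to s0
s0 | 11[_]12___   read _ → write 1, move R, go to s1
s1 | 111[1]2___   read 1 → write _, move R, go to s0
s0 | 111_[2]___   read 2 → write 2, move L, go to s1
s1 | 111[_]2___   read _ → write _, move R, go to s3
s3 | 111_[2]___   read 2 → write 1, move L, go to s1
s1 | 111[_]1___   read _ → write _, move R, go to s3
s3 | 111_[1]___   read 1 → write 1, move L, go to s0
s0 | 111[_]1___   read _ → write 1, move R, go to s1
s1 | 1111[1]___   read 1 → write _, move R, go to s0
s0 | 1111_[_]__   read _ → write 1, move R, go to s1
s1 | 1111_1[_]_   read _ → write _, move R, go to s3
s3 | 1111_1_[_]
At halt the head is at cell 6.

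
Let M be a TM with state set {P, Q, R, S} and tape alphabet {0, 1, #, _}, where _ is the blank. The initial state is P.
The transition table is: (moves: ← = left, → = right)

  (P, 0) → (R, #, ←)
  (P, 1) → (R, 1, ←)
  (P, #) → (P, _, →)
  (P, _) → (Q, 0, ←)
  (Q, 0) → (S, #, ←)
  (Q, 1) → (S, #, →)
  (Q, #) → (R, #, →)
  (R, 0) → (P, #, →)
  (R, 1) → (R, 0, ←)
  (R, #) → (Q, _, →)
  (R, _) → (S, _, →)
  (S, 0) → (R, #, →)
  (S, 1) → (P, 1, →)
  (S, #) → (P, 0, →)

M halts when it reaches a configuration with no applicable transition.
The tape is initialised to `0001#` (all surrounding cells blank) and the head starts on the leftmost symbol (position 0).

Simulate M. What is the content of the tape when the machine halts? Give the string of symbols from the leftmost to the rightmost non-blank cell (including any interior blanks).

state=P head=0 tape=_[0]001#__   (P,0)→(R,#,←)
state=R head=-1 tape=[_]#001#__   (R,_)→(S,_,→)
state=S head=0 tape=_[#]001#__   (S,#)→(P,0,→)
state=P head=1 tape=_0[0]01#__   (P,0)→(R,#,←)
state=R head=0 tape=_[0]#01#__   (R,0)→(P,#,→)
state=P head=1 tape=_#[#]01#__   (P,#)→(P,_,→)
state=P head=2 tape=_#_[0]1#__   (P,0)→(R,#,←)
state=R head=1 tape=_#[_]#1#__   (R,_)→(S,_,→)
state=S head=2 tape=_#_[#]1#__   (S,#)→(P,0,→)
state=P head=3 tape=_#_0[1]#__   (P,1)→(R,1,←)
state=R head=2 tape=_#_[0]1#__   (R,0)→(P,#,→)
state=P head=3 tape=_#_#[1]#__   (P,1)→(R,1,←)
state=R head=2 tape=_#_[#]1#__   (R,#)→(Q,_,→)
state=Q head=3 tape=_#__[1]#__   (Q,1)→(S,#,→)
state=S head=4 tape=_#__#[#]__   (S,#)→(P,0,→)
state=P head=5 tape=_#__#0[_]_   (P,_)→(Q,0,←)
state=Q head=4 tape=_#__#[0]0_   (Q,0)→(S,#,←)
state=S head=3 tape=_#__[#]#0_   (S,#)→(P,0,→)
state=P head=4 tape=_#__0[#]0_   (P,#)→(P,_,→)
state=P head=5 tape=_#__0_[0]_   (P,0)→(R,#,←)
state=R head=4 tape=_#__0[_]#_   (R,_)→(S,_,→)
state=S head=5 tape=_#__0_[#]_   (S,#)→(P,0,→)
state=P head=6 tape=_#__0_0[_]   (P,_)→(Q,0,←)
state=Q head=5 tape=_#__0_[0]0   (Q,0)→(S,#,←)
state=S head=4 tape=_#__0[_]#0
The non-blank tape span at halt is #__0_#0.

#__0_#0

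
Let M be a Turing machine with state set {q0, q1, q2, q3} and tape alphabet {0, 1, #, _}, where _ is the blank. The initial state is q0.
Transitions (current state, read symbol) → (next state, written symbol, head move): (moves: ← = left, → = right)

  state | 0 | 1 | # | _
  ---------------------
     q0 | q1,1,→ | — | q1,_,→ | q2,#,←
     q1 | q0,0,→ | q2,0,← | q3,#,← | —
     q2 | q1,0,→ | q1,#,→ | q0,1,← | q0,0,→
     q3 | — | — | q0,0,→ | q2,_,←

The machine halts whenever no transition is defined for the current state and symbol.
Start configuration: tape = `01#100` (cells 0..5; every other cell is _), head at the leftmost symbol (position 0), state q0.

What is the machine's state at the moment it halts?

q1

state=q0 head=0 tape=[0]1#100_   (q0,0)→(q1,1,→)
state=q1 head=1 tape=1[1]#100_   (q1,1)→(q2,0,←)
state=q2 head=0 tape=[1]0#100_   (q2,1)→(q1,#,→)
state=q1 head=1 tape=#[0]#100_   (q1,0)→(q0,0,→)
state=q0 head=2 tape=#0[#]100_   (q0,#)→(q1,_,→)
state=q1 head=3 tape=#0_[1]00_   (q1,1)→(q2,0,←)
state=q2 head=2 tape=#0[_]000_   (q2,_)→(q0,0,→)
state=q0 head=3 tape=#00[0]00_   (q0,0)→(q1,1,→)
state=q1 head=4 tape=#001[0]0_   (q1,0)→(q0,0,→)
state=q0 head=5 tape=#0010[0]_   (q0,0)→(q1,1,→)
state=q1 head=6 tape=#00101[_]
No transition is defined for (q1, _); M halts in state q1.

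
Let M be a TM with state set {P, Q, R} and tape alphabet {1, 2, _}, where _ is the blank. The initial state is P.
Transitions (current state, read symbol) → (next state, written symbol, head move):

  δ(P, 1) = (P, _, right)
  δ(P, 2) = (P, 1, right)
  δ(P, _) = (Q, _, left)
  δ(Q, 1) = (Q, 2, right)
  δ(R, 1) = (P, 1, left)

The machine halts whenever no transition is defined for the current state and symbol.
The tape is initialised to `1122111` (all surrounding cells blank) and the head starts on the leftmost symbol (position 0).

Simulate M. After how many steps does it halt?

8

P | [1]122111_   read 1 → write _, move right, go to P
P | _[1]22111_   read 1 → write _, move right, go to P
P | __[2]2111_   read 2 → write 1, move right, go to P
P | __1[2]111_   read 2 → write 1, move right, go to P
P | __11[1]11_   read 1 → write _, move right, go to P
P | __11_[1]1_   read 1 → write _, move right, go to P
P | __11__[1]_   read 1 → write _, move right, go to P
P | __11___[_]   read _ → write _, move left, go to Q
Q | __11__[_]_
M halts after 8 transitions.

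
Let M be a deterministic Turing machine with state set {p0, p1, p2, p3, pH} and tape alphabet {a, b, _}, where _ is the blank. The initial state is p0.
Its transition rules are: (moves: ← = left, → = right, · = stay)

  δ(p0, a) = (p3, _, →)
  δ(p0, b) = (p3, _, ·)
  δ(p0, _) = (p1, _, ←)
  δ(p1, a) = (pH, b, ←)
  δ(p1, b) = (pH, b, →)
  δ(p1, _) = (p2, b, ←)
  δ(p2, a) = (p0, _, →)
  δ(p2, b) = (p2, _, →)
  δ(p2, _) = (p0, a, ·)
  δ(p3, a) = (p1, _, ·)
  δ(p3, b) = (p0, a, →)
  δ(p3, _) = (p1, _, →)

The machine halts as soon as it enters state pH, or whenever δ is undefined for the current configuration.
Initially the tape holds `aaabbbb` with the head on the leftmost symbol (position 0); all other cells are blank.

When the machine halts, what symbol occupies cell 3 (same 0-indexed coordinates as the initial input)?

a

p0 | [a]aabbbb   read a → write _, move →, go to p3
p3 | _[a]abbbb   read a → write _, move ·, go to p1
p1 | _[_]abbbb   read _ → write b, move ←, go to p2
p2 | [_]babbbb   read _ → write a, move ·, go to p0
p0 | [a]babbbb   read a → write _, move →, go to p3
p3 | _[b]abbbb   read b → write a, move →, go to p0
p0 | _a[a]bbbb   read a → write _, move →, go to p3
p3 | _a_[b]bbb   read b → write a, move →, go to p0
p0 | _a_a[b]bb   read b → write _, move ·, go to p3
p3 | _a_a[_]bb   read _ → write _, move →, go to p1
p1 | _a_a_[b]b   read b → write b, move →, go to pH
pH | _a_a_b[b]
Cell 3 holds a when M halts.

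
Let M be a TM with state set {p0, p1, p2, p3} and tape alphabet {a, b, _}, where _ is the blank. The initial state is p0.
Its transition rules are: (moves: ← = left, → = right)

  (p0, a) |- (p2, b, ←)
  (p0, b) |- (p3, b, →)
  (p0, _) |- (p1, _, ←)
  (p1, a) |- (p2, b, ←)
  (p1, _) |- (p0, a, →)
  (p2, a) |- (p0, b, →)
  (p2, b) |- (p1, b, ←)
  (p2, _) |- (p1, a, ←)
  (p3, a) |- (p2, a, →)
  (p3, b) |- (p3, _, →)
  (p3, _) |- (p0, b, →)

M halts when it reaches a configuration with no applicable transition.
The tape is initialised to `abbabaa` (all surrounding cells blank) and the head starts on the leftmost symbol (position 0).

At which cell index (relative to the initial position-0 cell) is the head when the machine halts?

p0 | __[a]bbabaa_   read a → write b, move ←, go to p2
p2 | _[_]bbbabaa_   read _ → write a, move ←, go to p1
p1 | [_]abbbabaa_   read _ → write a, move →, go to p0
p0 | a[a]bbbabaa_   read a → write b, move ←, go to p2
p2 | [a]bbbbabaa_   read a → write b, move →, go to p0
p0 | b[b]bbbabaa_   read b → write b, move →, go to p3
p3 | bb[b]bbabaa_   read b → write _, move →, go to p3
p3 | bb_[b]babaa_   read b → write _, move →, go to p3
p3 | bb__[b]abaa_   read b → write _, move →, go to p3
p3 | bb___[a]baa_   read a → write a, move →, go to p2
p2 | bb___a[b]aa_   read b → write b, move ←, go to p1
p1 | bb___[a]baa_   read a → write b, move ←, go to p2
p2 | bb__[_]bbaa_   read _ → write a, move ←, go to p1
p1 | bb_[_]abbaa_   read _ → write a, move →, go to p0
p0 | bb_a[a]bbaa_   read a → write b, move ←, go to p2
p2 | bb_[a]bbbaa_   read a → write b, move →, go to p0
p0 | bb_b[b]bbaa_   read b → write b, move →, go to p3
p3 | bb_bb[b]baa_   read b → write _, move →, go to p3
p3 | bb_bb_[b]aa_   read b → write _, move →, go to p3
p3 | bb_bb__[a]a_   read a → write a, move →, go to p2
p2 | bb_bb__a[a]_   read a → write b, move →, go to p0
p0 | bb_bb__ab[_]   read _ → write _, move ←, go to p1
p1 | bb_bb__a[b]_
At halt the head is at cell 6.

6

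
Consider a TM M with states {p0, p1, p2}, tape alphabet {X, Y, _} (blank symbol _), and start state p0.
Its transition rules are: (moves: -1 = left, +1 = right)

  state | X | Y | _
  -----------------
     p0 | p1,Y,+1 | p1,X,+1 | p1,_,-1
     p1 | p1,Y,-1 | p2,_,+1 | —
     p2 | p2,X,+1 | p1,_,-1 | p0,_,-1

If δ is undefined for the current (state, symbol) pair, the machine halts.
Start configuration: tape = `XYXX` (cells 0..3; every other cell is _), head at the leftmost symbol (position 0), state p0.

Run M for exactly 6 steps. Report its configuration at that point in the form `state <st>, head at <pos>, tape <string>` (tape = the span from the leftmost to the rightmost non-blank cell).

p0 | [X]YXX_   read X → write Y, move +1, go to p1
p1 | Y[Y]XX_   read Y → write _, move +1, go to p2
p2 | Y_[X]X_   read X → write X, move +1, go to p2
p2 | Y_X[X]_   read X → write X, move +1, go to p2
p2 | Y_XX[_]   read _ → write _, move -1, go to p0
p0 | Y_X[X]_   read X → write Y, move +1, go to p1
p1 | Y_XY[_]
After 6 steps: state p1, head at 4, tape Y_XY.

state p1, head at 4, tape Y_XY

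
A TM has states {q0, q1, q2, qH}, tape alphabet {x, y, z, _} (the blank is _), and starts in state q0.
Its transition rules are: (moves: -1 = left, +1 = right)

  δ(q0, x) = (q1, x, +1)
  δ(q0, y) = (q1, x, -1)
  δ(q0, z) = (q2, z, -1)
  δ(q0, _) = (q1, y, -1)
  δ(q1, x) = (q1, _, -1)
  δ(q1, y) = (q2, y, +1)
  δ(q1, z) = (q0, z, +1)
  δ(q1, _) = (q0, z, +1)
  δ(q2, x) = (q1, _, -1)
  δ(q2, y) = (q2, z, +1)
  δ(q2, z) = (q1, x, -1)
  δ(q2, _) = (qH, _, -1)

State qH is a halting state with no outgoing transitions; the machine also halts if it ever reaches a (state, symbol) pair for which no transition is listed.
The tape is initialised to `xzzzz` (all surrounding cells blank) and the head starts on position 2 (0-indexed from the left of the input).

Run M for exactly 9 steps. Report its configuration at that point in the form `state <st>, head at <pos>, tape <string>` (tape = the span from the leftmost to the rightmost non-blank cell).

state q1, head at 1, tape zxxzzz

q0 | _xz[z]zz   read z → write z, move -1, go to q2
q2 | _x[z]zzz   read z → write x, move -1, go to q1
q1 | _[x]xzzz   read x → write _, move -1, go to q1
q1 | [_]_xzzz   read _ → write z, move +1, go to q0
q0 | z[_]xzzz   read _ → write y, move -1, go to q1
q1 | [z]yxzzz   read z → write z, move +1, go to q0
q0 | z[y]xzzz   read y → write x, move -1, go to q1
q1 | [z]xxzzz   read z → write z, move +1, go to q0
q0 | z[x]xzzz   read x → write x, move +1, go to q1
q1 | zx[x]zzz
After 9 steps: state q1, head at 1, tape zxxzzz.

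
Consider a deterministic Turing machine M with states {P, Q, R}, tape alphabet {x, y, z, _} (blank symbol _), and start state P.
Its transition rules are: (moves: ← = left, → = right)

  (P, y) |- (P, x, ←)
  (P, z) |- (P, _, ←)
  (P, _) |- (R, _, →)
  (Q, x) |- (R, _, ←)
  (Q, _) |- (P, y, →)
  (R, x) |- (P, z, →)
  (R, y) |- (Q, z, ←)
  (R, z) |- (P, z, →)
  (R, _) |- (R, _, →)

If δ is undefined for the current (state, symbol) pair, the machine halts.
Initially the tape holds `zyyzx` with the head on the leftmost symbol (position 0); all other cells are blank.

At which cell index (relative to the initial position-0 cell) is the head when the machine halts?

state=P head=0 tape=_[z]yyzx   (P,z)→(P,_,←)
state=P head=-1 tape=[_]_yyzx   (P,_)→(R,_,→)
state=R head=0 tape=_[_]yyzx   (R,_)→(R,_,→)
state=R head=1 tape=__[y]yzx   (R,y)→(Q,z,←)
state=Q head=0 tape=_[_]zyzx   (Q,_)→(P,y,→)
state=P head=1 tape=_y[z]yzx   (P,z)→(P,_,←)
state=P head=0 tape=_[y]_yzx   (P,y)→(P,x,←)
state=P head=-1 tape=[_]x_yzx   (P,_)→(R,_,→)
state=R head=0 tape=_[x]_yzx   (R,x)→(P,z,→)
state=P head=1 tape=_z[_]yzx   (P,_)→(R,_,→)
state=R head=2 tape=_z_[y]zx   (R,y)→(Q,z,←)
state=Q head=1 tape=_z[_]zzx   (Q,_)→(P,y,→)
state=P head=2 tape=_zy[z]zx   (P,z)→(P,_,←)
state=P head=1 tape=_z[y]_zx   (P,y)→(P,x,←)
state=P head=0 tape=_[z]x_zx   (P,z)→(P,_,←)
state=P head=-1 tape=[_]_x_zx   (P,_)→(R,_,→)
state=R head=0 tape=_[_]x_zx   (R,_)→(R,_,→)
state=R head=1 tape=__[x]_zx   (R,x)→(P,z,→)
state=P head=2 tape=__z[_]zx   (P,_)→(R,_,→)
state=R head=3 tape=__z_[z]x   (R,z)→(P,z,→)
state=P head=4 tape=__z_z[x]
At halt the head is at cell 4.

4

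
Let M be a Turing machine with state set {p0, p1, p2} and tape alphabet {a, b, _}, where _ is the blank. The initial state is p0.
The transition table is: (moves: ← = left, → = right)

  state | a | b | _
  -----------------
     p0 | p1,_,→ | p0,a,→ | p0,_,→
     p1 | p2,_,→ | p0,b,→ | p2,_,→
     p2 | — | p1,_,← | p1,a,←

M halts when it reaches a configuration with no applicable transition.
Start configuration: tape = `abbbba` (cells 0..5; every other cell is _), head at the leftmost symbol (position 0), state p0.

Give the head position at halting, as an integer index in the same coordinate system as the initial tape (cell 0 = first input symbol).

state=p0 head=0 tape=[a]bbbba__   (p0,a)→(p1,_,→)
state=p1 head=1 tape=_[b]bbba__   (p1,b)→(p0,b,→)
state=p0 head=2 tape=_b[b]bba__   (p0,b)→(p0,a,→)
state=p0 head=3 tape=_ba[b]ba__   (p0,b)→(p0,a,→)
state=p0 head=4 tape=_baa[b]a__   (p0,b)→(p0,a,→)
state=p0 head=5 tape=_baaa[a]__   (p0,a)→(p1,_,→)
state=p1 head=6 tape=_baaa_[_]_   (p1,_)→(p2,_,→)
state=p2 head=7 tape=_baaa__[_]   (p2,_)→(p1,a,←)
state=p1 head=6 tape=_baaa_[_]a   (p1,_)→(p2,_,→)
state=p2 head=7 tape=_baaa__[a]
At halt the head is at cell 7.

7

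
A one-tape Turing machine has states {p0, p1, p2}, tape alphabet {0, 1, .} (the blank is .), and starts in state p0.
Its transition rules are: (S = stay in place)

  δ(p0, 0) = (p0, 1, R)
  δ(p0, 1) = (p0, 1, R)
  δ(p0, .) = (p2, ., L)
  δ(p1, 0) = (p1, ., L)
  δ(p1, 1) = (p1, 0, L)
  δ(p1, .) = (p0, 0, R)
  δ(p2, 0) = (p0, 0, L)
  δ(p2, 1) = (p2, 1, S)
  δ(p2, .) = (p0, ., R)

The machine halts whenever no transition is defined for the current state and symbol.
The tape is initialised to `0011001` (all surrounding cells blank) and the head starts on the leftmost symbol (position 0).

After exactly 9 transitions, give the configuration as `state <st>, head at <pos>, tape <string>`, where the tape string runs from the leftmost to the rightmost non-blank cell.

p0 | [0]011001.   read 0 → write 1, move R, go to p0
p0 | 1[0]11001.   read 0 → write 1, move R, go to p0
p0 | 11[1]1001.   read 1 → write 1, move R, go to p0
p0 | 111[1]001.   read 1 → write 1, move R, go to p0
p0 | 1111[0]01.   read 0 → write 1, move R, go to p0
p0 | 11111[0]1.   read 0 → write 1, move R, go to p0
p0 | 111111[1].   read 1 → write 1, move R, go to p0
p0 | 1111111[.]   read . → write ., move L, go to p2
p2 | 111111[1].   read 1 → write 1, move S, go to p2
p2 | 111111[1].
After 9 steps: state p2, head at 6, tape 1111111.

state p2, head at 6, tape 1111111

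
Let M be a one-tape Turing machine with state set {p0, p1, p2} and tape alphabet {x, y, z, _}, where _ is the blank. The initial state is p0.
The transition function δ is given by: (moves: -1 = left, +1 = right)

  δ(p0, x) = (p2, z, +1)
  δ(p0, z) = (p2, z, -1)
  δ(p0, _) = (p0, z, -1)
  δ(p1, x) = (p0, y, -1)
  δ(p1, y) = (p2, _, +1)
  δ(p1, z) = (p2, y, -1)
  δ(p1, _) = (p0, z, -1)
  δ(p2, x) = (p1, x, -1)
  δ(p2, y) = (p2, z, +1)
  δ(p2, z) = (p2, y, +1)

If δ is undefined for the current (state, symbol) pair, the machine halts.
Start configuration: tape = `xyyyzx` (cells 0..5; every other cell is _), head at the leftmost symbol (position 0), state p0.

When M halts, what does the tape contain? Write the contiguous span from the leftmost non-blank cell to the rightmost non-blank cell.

state=p0 head=0 tape=[x]yyyzx   (p0,x)→(p2,z,+1)
state=p2 head=1 tape=z[y]yyzx   (p2,y)→(p2,z,+1)
state=p2 head=2 tape=zz[y]yzx   (p2,y)→(p2,z,+1)
state=p2 head=3 tape=zzz[y]zx   (p2,y)→(p2,z,+1)
state=p2 head=4 tape=zzzz[z]x   (p2,z)→(p2,y,+1)
state=p2 head=5 tape=zzzzy[x]   (p2,x)→(p1,x,-1)
state=p1 head=4 tape=zzzz[y]x   (p1,y)→(p2,_,+1)
state=p2 head=5 tape=zzzz_[x]   (p2,x)→(p1,x,-1)
state=p1 head=4 tape=zzzz[_]x   (p1,_)→(p0,z,-1)
state=p0 head=3 tape=zzz[z]zx   (p0,z)→(p2,z,-1)
state=p2 head=2 tape=zz[z]zzx   (p2,z)→(p2,y,+1)
state=p2 head=3 tape=zzy[z]zx   (p2,z)→(p2,y,+1)
state=p2 head=4 tape=zzyy[z]x   (p2,z)→(p2,y,+1)
state=p2 head=5 tape=zzyyy[x]   (p2,x)→(p1,x,-1)
state=p1 head=4 tape=zzyy[y]x   (p1,y)→(p2,_,+1)
state=p2 head=5 tape=zzyy_[x]   (p2,x)→(p1,x,-1)
state=p1 head=4 tape=zzyy[_]x   (p1,_)→(p0,z,-1)
state=p0 head=3 tape=zzy[y]zx
The non-blank tape span at halt is zzyyzx.

zzyyzx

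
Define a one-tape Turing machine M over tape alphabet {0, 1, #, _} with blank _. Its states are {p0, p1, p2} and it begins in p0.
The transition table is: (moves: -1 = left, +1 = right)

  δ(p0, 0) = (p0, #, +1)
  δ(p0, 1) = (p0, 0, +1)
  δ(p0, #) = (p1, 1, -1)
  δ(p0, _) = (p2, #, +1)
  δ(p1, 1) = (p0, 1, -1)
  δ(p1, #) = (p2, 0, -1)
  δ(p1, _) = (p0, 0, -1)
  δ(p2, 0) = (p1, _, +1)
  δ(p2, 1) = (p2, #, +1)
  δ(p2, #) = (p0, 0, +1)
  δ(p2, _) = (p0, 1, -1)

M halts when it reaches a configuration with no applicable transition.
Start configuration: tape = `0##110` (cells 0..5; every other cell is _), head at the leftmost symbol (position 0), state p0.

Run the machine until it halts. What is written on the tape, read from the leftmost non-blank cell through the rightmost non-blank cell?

####00_011

p0 | __[0]##110__   read 0 → write #, move +1, go to p0
p0 | __#[#]#110__   read # → write 1, move -1, go to p1
p1 | __[#]1#110__   read # → write 0, move -1, go to p2
p2 | _[_]01#110__   read _ → write 1, move -1, go to p0
p0 | [_]101#110__   read _ → write #, move +1, go to p2
p2 | #[1]01#110__   read 1 → write #, move +1, go to p2
p2 | ##[0]1#110__   read 0 → write _, move +1, go to p1
p1 | ##_[1]#110__   read 1 → write 1, move -1, go to p0
p0 | ##[_]1#110__   read _ → write #, move +1, go to p2
p2 | ###[1]#110__   read 1 → write #, move +1, go to p2
p2 | ####[#]110__   read # → write 0, move +1, go to p0
p0 | ####0[1]10__   read 1 → write 0, move +1, go to p0
p0 | ####00[1]0__   read 1 → write 0, move +1, go to p0
p0 | ####000[0]__   read 0 → write #, move +1, go to p0
p0 | ####000#[_]_   read _ → write #, move +1, go to p2
p2 | ####000##[_]   read _ → write 1, move -1, go to p0
p0 | ####000#[#]1   read # → write 1, move -1, go to p1
p1 | ####000[#]11   read # → write 0, move -1, go to p2
p2 | ####00[0]011   read 0 → write _, move +1, go to p1
p1 | ####00_[0]11
The non-blank tape span at halt is ####00_011.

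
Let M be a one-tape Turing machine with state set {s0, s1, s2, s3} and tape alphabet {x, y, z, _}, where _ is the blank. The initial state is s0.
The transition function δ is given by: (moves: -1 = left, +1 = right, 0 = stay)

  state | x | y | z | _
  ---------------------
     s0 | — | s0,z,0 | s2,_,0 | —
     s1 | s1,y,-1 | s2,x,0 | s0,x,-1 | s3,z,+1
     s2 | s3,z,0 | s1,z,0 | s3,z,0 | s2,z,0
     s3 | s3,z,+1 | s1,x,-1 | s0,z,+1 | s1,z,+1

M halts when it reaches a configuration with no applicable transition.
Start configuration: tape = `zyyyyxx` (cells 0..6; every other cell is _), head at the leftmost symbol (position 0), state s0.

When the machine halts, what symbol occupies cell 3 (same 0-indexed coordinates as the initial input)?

s0 | [z]yyyyxx   read z → write _, move 0, go to s2
s2 | [_]yyyyxx   read _ → write z, move 0, go to s2
s2 | [z]yyyyxx   read z → write z, move 0, go to s3
s3 | [z]yyyyxx   read z → write z, move +1, go to s0
s0 | z[y]yyyxx   read y → write z, move 0, go to s0
s0 | z[z]yyyxx   read z → write _, move 0, go to s2
s2 | z[_]yyyxx   read _ → write z, move 0, go to s2
s2 | z[z]yyyxx   read z → write z, move 0, go to s3
s3 | z[z]yyyxx   read z → write z, move +1, go to s0
s0 | zz[y]yyxx   read y → write z, move 0, go to s0
s0 | zz[z]yyxx   read z → write _, move 0, go to s2
s2 | zz[_]yyxx   read _ → write z, move 0, go to s2
s2 | zz[z]yyxx   read z → write z, move 0, go to s3
s3 | zz[z]yyxx   read z → write z, move +1, go to s0
s0 | zzz[y]yxx   read y → write z, move 0, go to s0
s0 | zzz[z]yxx   read z → write _, move 0, go to s2
s2 | zzz[_]yxx   read _ → write z, move 0, go to s2
s2 | zzz[z]yxx   read z → write z, move 0, go to s3
s3 | zzz[z]yxx   read z → write z, move +1, go to s0
s0 | zzzz[y]xx   read y → write z, move 0, go to s0
s0 | zzzz[z]xx   read z → write _, move 0, go to s2
s2 | zzzz[_]xx   read _ → write z, move 0, go to s2
s2 | zzzz[z]xx   read z → write z, move 0, go to s3
s3 | zzzz[z]xx   read z → write z, move +1, go to s0
s0 | zzzzz[x]x
Cell 3 holds z when M halts.

z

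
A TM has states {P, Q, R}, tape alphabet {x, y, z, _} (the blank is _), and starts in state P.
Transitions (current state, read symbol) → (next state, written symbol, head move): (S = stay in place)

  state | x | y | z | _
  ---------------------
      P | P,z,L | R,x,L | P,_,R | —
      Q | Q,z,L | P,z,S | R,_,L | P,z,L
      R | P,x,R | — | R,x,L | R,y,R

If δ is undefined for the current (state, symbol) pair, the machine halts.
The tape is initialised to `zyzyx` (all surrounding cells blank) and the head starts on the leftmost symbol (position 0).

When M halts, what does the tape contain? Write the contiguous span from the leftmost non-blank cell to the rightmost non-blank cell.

yx

P | _[z]yzyx_   read z → write _, move R, go to P
P | __[y]zyx_   read y → write x, move L, go to R
R | _[_]xzyx_   read _ → write y, move R, go to R
R | _y[x]zyx_   read x → write x, move R, go to P
P | _yx[z]yx_   read z → write _, move R, go to P
P | _yx_[y]x_   read y → write x, move L, go to R
R | _yx[_]xx_   read _ → write y, move R, go to R
R | _yxy[x]x_   read x → write x, move R, go to P
P | _yxyx[x]_   read x → write z, move L, go to P
P | _yxy[x]z_   read x → write z, move L, go to P
P | _yx[y]zz_   read y → write x, move L, go to R
R | _y[x]xzz_   read x → write x, move R, go to P
P | _yx[x]zz_   read x → write z, move L, go to P
P | _y[x]zzz_   read x → write z, move L, go to P
P | _[y]zzzz_   read y → write x, move L, go to R
R | [_]xzzzz_   read _ → write y, move R, go to R
R | y[x]zzzz_   read x → write x, move R, go to P
P | yx[z]zzz_   read z → write _, move R, go to P
P | yx_[z]zz_   read z → write _, move R, go to P
P | yx__[z]z_   read z → write _, move R, go to P
P | yx___[z]_   read z → write _, move R, go to P
P | yx____[_]
The non-blank tape span at halt is yx.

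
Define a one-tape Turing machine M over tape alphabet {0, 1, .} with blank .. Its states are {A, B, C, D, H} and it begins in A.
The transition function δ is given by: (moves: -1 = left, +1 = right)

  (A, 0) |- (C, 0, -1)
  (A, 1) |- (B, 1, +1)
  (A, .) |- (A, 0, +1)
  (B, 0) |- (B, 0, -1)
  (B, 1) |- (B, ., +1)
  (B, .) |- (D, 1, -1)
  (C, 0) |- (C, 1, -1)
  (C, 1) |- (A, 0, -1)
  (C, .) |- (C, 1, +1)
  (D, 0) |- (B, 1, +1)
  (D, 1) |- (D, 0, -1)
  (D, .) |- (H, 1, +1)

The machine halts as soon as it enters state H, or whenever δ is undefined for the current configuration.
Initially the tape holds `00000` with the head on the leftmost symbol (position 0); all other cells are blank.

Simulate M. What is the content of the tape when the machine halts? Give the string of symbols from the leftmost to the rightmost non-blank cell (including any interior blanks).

110010000

A | ....[0]0000   read 0 → write 0, move -1, go to C
C | ...[.]00000   read . → write 1, move +1, go to C
C | ...1[0]0000   read 0 → write 1, move -1, go to C
C | ...[1]10000   read 1 → write 0, move -1, go to A
A | ..[.]010000   read . → write 0, move +1, go to A
A | ..0[0]10000   read 0 → write 0, move -1, go to C
C | ..[0]010000   read 0 → write 1, move -1, go to C
C | .[.]1010000   read . → write 1, move +1, go to C
C | .1[1]010000   read 1 → write 0, move -1, go to A
A | .[1]0010000   read 1 → write 1, move +1, go to B
B | .1[0]010000   read 0 → write 0, move -1, go to B
B | .[1]0010000   read 1 → write ., move +1, go to B
B | ..[0]010000   read 0 → write 0, move -1, go to B
B | .[.]0010000   read . → write 1, move -1, go to D
D | [.]10010000   read . → write 1, move +1, go to H
H | 1[1]0010000
The non-blank tape span at halt is 110010000.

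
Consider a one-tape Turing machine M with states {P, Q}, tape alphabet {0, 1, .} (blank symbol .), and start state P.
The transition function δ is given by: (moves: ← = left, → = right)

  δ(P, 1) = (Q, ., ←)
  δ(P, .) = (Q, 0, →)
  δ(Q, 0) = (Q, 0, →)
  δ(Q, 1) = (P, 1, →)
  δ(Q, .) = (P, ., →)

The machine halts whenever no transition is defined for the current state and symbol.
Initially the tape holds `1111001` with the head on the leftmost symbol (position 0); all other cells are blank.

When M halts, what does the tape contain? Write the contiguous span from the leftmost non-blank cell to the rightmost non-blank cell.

0101001

state=P head=0 tape=.[1]111001   (P,1)→(Q,.,←)
state=Q head=-1 tape=[.].111001   (Q,.)→(P,.,→)
state=P head=0 tape=.[.]111001   (P,.)→(Q,0,→)
state=Q head=1 tape=.0[1]11001   (Q,1)→(P,1,→)
state=P head=2 tape=.01[1]1001   (P,1)→(Q,.,←)
state=Q head=1 tape=.0[1].1001   (Q,1)→(P,1,→)
state=P head=2 tape=.01[.]1001   (P,.)→(Q,0,→)
state=Q head=3 tape=.010[1]001   (Q,1)→(P,1,→)
state=P head=4 tape=.0101[0]01
The non-blank tape span at halt is 0101001.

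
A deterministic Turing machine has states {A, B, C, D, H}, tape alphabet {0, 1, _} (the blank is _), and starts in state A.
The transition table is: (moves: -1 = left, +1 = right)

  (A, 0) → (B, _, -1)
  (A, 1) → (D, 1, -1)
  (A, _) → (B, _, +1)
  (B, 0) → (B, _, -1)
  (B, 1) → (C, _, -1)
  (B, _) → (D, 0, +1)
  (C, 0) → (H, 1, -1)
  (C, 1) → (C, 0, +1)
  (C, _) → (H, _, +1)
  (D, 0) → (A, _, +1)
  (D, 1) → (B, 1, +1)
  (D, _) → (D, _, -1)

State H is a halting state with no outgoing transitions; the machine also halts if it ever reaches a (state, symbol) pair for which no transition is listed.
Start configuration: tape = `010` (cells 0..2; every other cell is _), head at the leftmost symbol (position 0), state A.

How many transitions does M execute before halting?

7

A | _[0]10   read 0 → write _, move -1, go to B
B | [_]_10   read _ → write 0, move +1, go to D
D | 0[_]10   read _ → write _, move -1, go to D
D | [0]_10   read 0 → write _, move +1, go to A
A | _[_]10   read _ → write _, move +1, go to B
B | __[1]0   read 1 → write _, move -1, go to C
C | _[_]_0   read _ → write _, move +1, go to H
H | __[_]0
M halts after 7 transitions.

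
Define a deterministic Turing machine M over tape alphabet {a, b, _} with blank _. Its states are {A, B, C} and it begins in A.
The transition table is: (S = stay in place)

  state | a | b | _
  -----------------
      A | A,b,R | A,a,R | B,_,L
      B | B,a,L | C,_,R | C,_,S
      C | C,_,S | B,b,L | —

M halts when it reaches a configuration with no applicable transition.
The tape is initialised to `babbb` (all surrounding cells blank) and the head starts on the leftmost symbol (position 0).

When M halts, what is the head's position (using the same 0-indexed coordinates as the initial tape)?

2

A | [b]abbb_   read b → write a, move R, go to A
A | a[a]bbb_   read a → write b, move R, go to A
A | ab[b]bb_   read b → write a, move R, go to A
A | aba[b]b_   read b → write a, move R, go to A
A | abaa[b]_   read b → write a, move R, go to A
A | abaaa[_]   read _ → write _, move L, go to B
B | abaa[a]_   read a → write a, move L, go to B
B | aba[a]a_   read a → write a, move L, go to B
B | ab[a]aa_   read a → write a, move L, go to B
B | a[b]aaa_   read b → write _, move R, go to C
C | a_[a]aa_   read a → write _, move S, go to C
C | a_[_]aa_
At halt the head is at cell 2.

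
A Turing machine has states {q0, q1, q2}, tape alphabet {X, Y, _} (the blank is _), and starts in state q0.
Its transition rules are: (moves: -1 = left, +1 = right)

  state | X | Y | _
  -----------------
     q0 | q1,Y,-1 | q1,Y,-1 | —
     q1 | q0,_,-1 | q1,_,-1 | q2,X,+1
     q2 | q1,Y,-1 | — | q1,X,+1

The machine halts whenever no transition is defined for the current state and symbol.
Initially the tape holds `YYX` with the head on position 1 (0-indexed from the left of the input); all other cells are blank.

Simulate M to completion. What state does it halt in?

q2

state=q0 head=1 tape=__Y[Y]X   (q0,Y)→(q1,Y,-1)
state=q1 head=0 tape=__[Y]YX   (q1,Y)→(q1,_,-1)
state=q1 head=-1 tape=_[_]_YX   (q1,_)→(q2,X,+1)
state=q2 head=0 tape=_X[_]YX   (q2,_)→(q1,X,+1)
state=q1 head=1 tape=_XX[Y]X   (q1,Y)→(q1,_,-1)
state=q1 head=0 tape=_X[X]_X   (q1,X)→(q0,_,-1)
state=q0 head=-1 tape=_[X]__X   (q0,X)→(q1,Y,-1)
state=q1 head=-2 tape=[_]Y__X   (q1,_)→(q2,X,+1)
state=q2 head=-1 tape=X[Y]__X
No transition is defined for (q2, Y); M halts in state q2.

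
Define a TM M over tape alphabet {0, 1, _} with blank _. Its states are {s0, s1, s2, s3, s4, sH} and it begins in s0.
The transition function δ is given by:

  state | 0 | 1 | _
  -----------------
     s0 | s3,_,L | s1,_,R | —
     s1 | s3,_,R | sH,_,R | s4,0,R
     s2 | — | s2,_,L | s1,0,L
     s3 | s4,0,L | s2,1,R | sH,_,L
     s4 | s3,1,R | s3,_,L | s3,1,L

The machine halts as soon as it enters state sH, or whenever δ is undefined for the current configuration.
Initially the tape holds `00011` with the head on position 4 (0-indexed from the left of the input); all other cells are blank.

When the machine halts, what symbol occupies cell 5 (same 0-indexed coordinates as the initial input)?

0

state=s0 head=4 tape=0001[1]__   (s0,1)→(s1,_,R)
state=s1 head=5 tape=0001_[_]_   (s1,_)→(s4,0,R)
state=s4 head=6 tape=0001_0[_]   (s4,_)→(s3,1,L)
state=s3 head=5 tape=0001_[0]1   (s3,0)→(s4,0,L)
state=s4 head=4 tape=0001[_]01   (s4,_)→(s3,1,L)
state=s3 head=3 tape=000[1]101   (s3,1)→(s2,1,R)
state=s2 head=4 tape=0001[1]01   (s2,1)→(s2,_,L)
state=s2 head=3 tape=000[1]_01   (s2,1)→(s2,_,L)
state=s2 head=2 tape=00[0]__01
Cell 5 holds 0 when M halts.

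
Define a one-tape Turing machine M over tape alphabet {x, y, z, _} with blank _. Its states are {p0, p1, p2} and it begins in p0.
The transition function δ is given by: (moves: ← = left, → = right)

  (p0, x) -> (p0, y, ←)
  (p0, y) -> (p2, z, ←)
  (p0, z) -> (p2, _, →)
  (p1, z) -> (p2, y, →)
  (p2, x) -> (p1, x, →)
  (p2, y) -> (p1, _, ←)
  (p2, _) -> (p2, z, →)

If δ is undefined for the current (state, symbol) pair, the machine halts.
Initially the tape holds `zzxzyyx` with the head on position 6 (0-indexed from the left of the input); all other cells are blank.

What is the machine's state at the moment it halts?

state=p0 head=6 tape=zzxzyy[x]   (p0,x)→(p0,y,←)
state=p0 head=5 tape=zzxzy[y]y   (p0,y)→(p2,z,←)
state=p2 head=4 tape=zzxz[y]zy   (p2,y)→(p1,_,←)
state=p1 head=3 tape=zzx[z]_zy   (p1,z)→(p2,y,→)
state=p2 head=4 tape=zzxy[_]zy   (p2,_)→(p2,z,→)
state=p2 head=5 tape=zzxyz[z]y
No transition is defined for (p2, z); M halts in state p2.

p2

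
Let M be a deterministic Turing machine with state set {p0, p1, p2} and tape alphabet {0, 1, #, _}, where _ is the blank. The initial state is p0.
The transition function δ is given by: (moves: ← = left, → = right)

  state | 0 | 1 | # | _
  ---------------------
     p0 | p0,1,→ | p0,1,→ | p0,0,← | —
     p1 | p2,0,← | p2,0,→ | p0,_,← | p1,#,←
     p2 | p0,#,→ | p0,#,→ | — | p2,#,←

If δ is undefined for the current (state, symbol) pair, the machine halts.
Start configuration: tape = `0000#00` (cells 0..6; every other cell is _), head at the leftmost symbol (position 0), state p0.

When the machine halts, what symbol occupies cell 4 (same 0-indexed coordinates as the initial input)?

p0 | [0]000#00_   read 0 → write 1, move →, go to p0
p0 | 1[0]00#00_   read 0 → write 1, move →, go to p0
p0 | 11[0]0#00_   read 0 → write 1, move →, go to p0
p0 | 111[0]#00_   read 0 → write 1, move →, go to p0
p0 | 1111[#]00_   read # → write 0, move ←, go to p0
p0 | 111[1]000_   read 1 → write 1, move →, go to p0
p0 | 1111[0]00_   read 0 → write 1, move →, go to p0
p0 | 11111[0]0_   read 0 → write 1, move →, go to p0
p0 | 111111[0]_   read 0 → write 1, move →, go to p0
p0 | 1111111[_]
Cell 4 holds 1 when M halts.

1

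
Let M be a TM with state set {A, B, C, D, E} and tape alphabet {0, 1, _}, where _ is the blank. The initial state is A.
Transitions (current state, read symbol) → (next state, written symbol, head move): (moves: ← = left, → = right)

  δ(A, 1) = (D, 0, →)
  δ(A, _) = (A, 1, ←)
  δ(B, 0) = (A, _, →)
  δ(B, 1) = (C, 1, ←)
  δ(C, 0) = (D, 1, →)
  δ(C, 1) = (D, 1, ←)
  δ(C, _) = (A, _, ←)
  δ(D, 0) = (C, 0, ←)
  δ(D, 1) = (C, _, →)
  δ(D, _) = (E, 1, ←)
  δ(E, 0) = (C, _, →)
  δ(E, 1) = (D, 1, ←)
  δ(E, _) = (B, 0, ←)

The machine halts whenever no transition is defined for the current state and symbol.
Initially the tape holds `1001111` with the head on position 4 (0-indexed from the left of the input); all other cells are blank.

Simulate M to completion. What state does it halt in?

B

state=A head=4 tape=__1001[1]11   (A,1)→(D,0,→)
state=D head=5 tape=__10010[1]1   (D,1)→(C,_,→)
state=C head=6 tape=__10010_[1]   (C,1)→(D,1,←)
state=D head=5 tape=__10010[_]1   (D,_)→(E,1,←)
state=E head=4 tape=__1001[0]11   (E,0)→(C,_,→)
state=C head=5 tape=__1001_[1]1   (C,1)→(D,1,←)
state=D head=4 tape=__1001[_]11   (D,_)→(E,1,←)
state=E head=3 tape=__100[1]111   (E,1)→(D,1,←)
state=D head=2 tape=__10[0]1111   (D,0)→(C,0,←)
state=C head=1 tape=__1[0]01111   (C,0)→(D,1,→)
state=D head=2 tape=__11[0]1111   (D,0)→(C,0,←)
state=C head=1 tape=__1[1]01111   (C,1)→(D,1,←)
state=D head=0 tape=__[1]101111   (D,1)→(C,_,→)
state=C head=1 tape=___[1]01111   (C,1)→(D,1,←)
state=D head=0 tape=__[_]101111   (D,_)→(E,1,←)
state=E head=-1 tape=_[_]1101111   (E,_)→(B,0,←)
state=B head=-2 tape=[_]01101111
No transition is defined for (B, _); M halts in state B.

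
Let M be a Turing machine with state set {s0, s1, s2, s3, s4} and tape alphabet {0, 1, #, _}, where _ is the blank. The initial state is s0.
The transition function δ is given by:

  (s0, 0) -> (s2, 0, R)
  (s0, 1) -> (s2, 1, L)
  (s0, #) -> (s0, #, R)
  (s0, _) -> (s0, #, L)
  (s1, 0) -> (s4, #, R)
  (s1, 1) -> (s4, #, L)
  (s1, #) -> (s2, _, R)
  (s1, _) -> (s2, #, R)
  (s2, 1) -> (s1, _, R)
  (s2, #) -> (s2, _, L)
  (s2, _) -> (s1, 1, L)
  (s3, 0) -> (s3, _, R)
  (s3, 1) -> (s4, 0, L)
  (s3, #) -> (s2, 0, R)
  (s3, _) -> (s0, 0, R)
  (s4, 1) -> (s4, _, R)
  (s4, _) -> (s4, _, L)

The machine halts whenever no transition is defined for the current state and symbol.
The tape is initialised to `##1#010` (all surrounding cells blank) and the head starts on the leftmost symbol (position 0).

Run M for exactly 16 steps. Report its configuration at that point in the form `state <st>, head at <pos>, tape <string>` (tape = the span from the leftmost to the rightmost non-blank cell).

state=s0 head=0 tape=__[#]#1#010   (s0,#)→(s0,#,R)
state=s0 head=1 tape=__#[#]1#010   (s0,#)→(s0,#,R)
state=s0 head=2 tape=__##[1]#010   (s0,1)→(s2,1,L)
state=s2 head=1 tape=__#[#]1#010   (s2,#)→(s2,_,L)
state=s2 head=0 tape=__[#]_1#010   (s2,#)→(s2,_,L)
state=s2 head=-1 tape=_[_]__1#010   (s2,_)→(s1,1,L)
state=s1 head=-2 tape=[_]1__1#010   (s1,_)→(s2,#,R)
state=s2 head=-1 tape=#[1]__1#010   (s2,1)→(s1,_,R)
state=s1 head=0 tape=#_[_]_1#010   (s1,_)→(s2,#,R)
state=s2 head=1 tape=#_#[_]1#010   (s2,_)→(s1,1,L)
state=s1 head=0 tape=#_[#]11#010   (s1,#)→(s2,_,R)
state=s2 head=1 tape=#__[1]1#010   (s2,1)→(s1,_,R)
state=s1 head=2 tape=#___[1]#010   (s1,1)→(s4,#,L)
state=s4 head=1 tape=#__[_]##010   (s4,_)→(s4,_,L)
state=s4 head=0 tape=#_[_]_##010   (s4,_)→(s4,_,L)
state=s4 head=-1 tape=#[_]__##010   (s4,_)→(s4,_,L)
state=s4 head=-2 tape=[#]___##010
After 16 steps: state s4, head at -2, tape #___##010.

state s4, head at -2, tape #___##010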